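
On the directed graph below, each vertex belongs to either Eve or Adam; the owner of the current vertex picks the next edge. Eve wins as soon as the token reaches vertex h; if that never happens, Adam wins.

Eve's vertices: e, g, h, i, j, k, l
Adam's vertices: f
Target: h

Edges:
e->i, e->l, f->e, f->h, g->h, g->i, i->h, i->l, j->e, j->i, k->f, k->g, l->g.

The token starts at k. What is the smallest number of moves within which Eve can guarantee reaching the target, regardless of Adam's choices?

2

A0 = {h}
A1: add {g, i} — g (Eve) has g→h; i (Eve) has i→h.
A2: add {e, j, k, l} — e (Eve) has e→i; j (Eve) has j→i; k (Eve) has k→g; l (Eve) has l→g.
k enters the attractor at level 2, so Eve can force the target in 2 moves from there.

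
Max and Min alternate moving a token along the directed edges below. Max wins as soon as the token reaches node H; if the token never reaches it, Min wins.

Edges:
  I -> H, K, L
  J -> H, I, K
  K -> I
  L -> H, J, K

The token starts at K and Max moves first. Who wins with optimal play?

Track states (vertex, player-to-move).
A0 = {(H,Max), (H,Min)}
A1: add {(I,Max), (J,Max), (L,Max)}.
A2: add {(K,Min)}.
A3 = A2; e.g. (I,Min) stays out. (K,Max) never enters ⇒ Min avoids the target.

Min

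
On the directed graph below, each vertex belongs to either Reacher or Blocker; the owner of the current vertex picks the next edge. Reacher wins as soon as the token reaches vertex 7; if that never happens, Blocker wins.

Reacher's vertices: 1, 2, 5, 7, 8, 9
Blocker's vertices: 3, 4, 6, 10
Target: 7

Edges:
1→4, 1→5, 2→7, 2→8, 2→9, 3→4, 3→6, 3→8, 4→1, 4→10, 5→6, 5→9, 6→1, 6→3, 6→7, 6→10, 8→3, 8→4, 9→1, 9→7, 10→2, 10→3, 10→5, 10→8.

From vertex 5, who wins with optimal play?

A0 = {7}
A1: add {2, 9} — 2 (Reacher) has 2→7; 9 (Reacher) has 9→7.
A2: add {5} — 5 (Reacher) has 5→9.
5 ∈ A2, so Reacher can force the target.

Reacher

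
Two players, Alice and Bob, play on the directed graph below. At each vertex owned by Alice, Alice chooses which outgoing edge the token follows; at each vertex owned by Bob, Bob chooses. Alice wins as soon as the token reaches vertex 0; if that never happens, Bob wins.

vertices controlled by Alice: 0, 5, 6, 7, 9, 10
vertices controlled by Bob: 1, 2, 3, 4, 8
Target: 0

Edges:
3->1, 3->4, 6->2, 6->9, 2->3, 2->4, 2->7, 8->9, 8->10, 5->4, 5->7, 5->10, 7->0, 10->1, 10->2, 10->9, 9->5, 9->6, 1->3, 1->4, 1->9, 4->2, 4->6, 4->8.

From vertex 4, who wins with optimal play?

Bob

A0 = {0}
A1: add {7} — 7 (Alice) has 7→0.
A2: add {5} — 5 (Alice) has 5→7.
A3: add {9} — 9 (Alice) has 9→5.
A4: add {6, 10} — 6 (Alice) has 6→9; 10 (Alice) has 10→9.
A5: add {8} — 8 (Bob): all of {9, 10} already in.
A6 = A5; e.g. 1 (Bob) can still go to 3. Fixed point.
4 never enters the attractor, so Bob can avoid the target forever.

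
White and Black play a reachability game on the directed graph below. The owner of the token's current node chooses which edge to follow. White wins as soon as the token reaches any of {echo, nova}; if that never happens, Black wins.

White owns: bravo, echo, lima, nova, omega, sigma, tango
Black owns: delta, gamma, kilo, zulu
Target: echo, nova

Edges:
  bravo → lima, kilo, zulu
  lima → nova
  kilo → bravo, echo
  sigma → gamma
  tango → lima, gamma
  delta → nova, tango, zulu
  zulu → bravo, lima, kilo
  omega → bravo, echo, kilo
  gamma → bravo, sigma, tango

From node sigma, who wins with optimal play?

Black

A0 = {echo, nova}
A1: add {lima, omega} — lima (White) has lima→nova; omega (White) has omega→echo.
A2: add {bravo, tango} — bravo (White) has bravo→lima; tango (White) has tango→lima.
A3: add {kilo} — kilo (Black): all of {bravo, echo} already in.
A4: add {zulu} — zulu (Black): all of {bravo, lima, kilo} already in.
A5: add {delta} — delta (Black): all of {nova, tango, zulu} already in.
A6 = A5; e.g. sigma (White) has no edge into A5. Fixed point.
sigma never enters the attractor, so Black can avoid the target forever.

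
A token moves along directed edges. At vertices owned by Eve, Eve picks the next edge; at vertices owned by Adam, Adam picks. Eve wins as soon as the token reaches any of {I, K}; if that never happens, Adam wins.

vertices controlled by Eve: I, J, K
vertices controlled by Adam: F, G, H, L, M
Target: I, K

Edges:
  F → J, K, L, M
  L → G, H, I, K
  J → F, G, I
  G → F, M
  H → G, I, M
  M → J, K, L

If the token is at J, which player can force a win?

A0 = {I, K}
A1: add {J} — J (Eve) has J→I.
A2 = A1; e.g. F (Adam) can still go to L. Fixed point.
J ∈ A1, so Eve can force the target.

Eve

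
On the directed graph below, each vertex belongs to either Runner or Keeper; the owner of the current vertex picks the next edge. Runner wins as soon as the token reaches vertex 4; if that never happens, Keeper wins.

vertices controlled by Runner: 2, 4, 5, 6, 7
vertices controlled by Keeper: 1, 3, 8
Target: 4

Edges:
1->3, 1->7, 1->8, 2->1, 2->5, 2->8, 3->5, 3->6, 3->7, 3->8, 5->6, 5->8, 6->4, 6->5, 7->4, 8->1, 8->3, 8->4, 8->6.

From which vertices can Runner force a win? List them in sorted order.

2, 4, 5, 6, 7

A0 = {4}
A1: add {6, 7} — 6 (Runner) has 6→4; 7 (Runner) has 7→4.
A2: add {5} — 5 (Runner) has 5→6.
A3: add {2} — 2 (Runner) has 2→5.
A4 = A3; e.g. 1 (Keeper) can still go to 3. Fixed point.
Runner's winning region = {2, 4, 5, 6, 7}.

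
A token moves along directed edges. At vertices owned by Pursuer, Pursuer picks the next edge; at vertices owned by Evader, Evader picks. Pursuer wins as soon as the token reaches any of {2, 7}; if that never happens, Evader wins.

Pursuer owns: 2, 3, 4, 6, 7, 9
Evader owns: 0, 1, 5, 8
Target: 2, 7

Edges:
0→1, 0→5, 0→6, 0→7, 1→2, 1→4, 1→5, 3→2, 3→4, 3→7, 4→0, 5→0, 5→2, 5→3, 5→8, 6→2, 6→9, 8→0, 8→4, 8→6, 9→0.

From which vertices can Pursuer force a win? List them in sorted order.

2, 3, 6, 7

A0 = {2, 7}
A1: add {3, 6} — 3 (Pursuer) has 3→2; 6 (Pursuer) has 6→2.
A2 = A1; e.g. 0 (Evader) can still go to 1. Fixed point.
Pursuer's winning region = {2, 3, 6, 7}.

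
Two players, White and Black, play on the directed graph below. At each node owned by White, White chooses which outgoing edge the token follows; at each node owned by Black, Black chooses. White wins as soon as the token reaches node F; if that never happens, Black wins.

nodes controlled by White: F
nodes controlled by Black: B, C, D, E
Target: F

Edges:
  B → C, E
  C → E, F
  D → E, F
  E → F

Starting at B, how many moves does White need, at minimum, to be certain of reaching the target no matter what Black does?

A0 = {F}
A1: add {E} — E (Black): all of {F} already in.
A2: add {C, D} — C (Black): all of {E, F} already in; D (Black): all of {E, F} already in.
A3: add {B} — B (Black): all of {C, E} already in.
A3 = all vertices. Fixed point.
B enters the attractor at level 3, so White can force the target in 3 moves from there.

3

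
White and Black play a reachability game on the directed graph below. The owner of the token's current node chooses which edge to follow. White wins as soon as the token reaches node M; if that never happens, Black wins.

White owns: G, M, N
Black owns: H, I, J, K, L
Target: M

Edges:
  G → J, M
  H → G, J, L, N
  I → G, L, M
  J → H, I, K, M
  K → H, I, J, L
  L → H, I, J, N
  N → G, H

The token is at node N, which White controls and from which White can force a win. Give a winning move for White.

G

A0 = {M}
A1: add {G} — G (White) has G→M.
A2: add {N} — N (White) has N→G.
A3 = A2; e.g. H (Black) can still go to J. Fixed point.
From N, successor G is in the attractor (rank 1); the other successor H is not.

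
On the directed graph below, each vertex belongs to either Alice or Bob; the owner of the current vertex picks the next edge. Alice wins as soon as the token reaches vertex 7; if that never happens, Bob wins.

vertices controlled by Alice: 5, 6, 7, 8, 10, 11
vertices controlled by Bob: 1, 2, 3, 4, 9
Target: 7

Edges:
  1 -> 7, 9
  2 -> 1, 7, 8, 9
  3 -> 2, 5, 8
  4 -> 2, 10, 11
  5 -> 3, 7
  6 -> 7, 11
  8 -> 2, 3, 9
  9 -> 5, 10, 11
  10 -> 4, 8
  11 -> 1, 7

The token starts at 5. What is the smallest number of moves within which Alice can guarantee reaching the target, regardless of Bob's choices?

A0 = {7}
A1: add {5, 6, 11} — 5 (Alice) has 5→7; 6 (Alice) has 6→7; 11 (Alice) has 11→7.
A2 = A1; e.g. 1 (Bob) can still go to 9. Fixed point.
5 enters the attractor at level 1, so Alice can force the target in 1 move from there.

1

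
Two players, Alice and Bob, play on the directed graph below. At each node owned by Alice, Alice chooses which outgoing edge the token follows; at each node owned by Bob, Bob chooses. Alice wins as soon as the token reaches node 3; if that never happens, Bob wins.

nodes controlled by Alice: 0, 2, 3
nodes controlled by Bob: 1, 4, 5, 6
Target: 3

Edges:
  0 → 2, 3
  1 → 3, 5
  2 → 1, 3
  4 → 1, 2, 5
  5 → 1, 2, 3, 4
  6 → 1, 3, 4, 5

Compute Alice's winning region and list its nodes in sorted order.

A0 = {3}
A1: add {0, 2} — 0 (Alice) has 0→3; 2 (Alice) has 2→3.
A2 = A1; e.g. 1 (Bob) can still go to 5. Fixed point.
Alice's winning region = {0, 2, 3}.

0, 2, 3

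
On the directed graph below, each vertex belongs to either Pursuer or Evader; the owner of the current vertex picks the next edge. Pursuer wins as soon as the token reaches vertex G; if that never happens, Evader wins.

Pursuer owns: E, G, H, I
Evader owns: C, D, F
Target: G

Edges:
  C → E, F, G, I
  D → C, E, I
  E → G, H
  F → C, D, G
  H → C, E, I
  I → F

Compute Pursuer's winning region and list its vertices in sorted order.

A0 = {G}
A1: add {E} — E (Pursuer) has E→G.
A2: add {H} — H (Pursuer) has H→E.
A3 = A2; e.g. C (Evader) can still go to F. Fixed point.
Pursuer's winning region = {E, G, H}.

E, G, H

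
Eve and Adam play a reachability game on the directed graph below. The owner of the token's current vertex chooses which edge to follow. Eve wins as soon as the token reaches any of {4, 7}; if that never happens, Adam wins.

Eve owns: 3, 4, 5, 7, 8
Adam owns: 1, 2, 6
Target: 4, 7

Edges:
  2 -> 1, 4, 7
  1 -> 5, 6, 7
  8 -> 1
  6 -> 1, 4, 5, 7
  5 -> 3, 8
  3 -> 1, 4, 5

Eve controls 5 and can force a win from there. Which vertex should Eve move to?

A0 = {4, 7}
A1: add {3} — 3 (Eve) has 3→4.
A2: add {5} — 5 (Eve) has 5→3.
A3 = A2; e.g. 1 (Adam) can still go to 6. Fixed point.
From 5, successor 3 is in the attractor (rank 1); the other successor 8 is not.

3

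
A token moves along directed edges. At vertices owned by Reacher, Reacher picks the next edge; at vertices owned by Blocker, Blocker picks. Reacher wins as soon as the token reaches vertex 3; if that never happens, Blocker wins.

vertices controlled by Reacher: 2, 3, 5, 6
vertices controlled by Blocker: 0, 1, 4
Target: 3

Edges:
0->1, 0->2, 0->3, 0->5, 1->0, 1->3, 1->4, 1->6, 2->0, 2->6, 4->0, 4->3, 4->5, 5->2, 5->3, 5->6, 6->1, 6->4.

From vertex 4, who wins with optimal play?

A0 = {3}
A1: add {5} — 5 (Reacher) has 5→3.
A2 = A1; e.g. 0 (Blocker) can still go to 1. Fixed point.
4 never enters the attractor, so Blocker can avoid the target forever.

Blocker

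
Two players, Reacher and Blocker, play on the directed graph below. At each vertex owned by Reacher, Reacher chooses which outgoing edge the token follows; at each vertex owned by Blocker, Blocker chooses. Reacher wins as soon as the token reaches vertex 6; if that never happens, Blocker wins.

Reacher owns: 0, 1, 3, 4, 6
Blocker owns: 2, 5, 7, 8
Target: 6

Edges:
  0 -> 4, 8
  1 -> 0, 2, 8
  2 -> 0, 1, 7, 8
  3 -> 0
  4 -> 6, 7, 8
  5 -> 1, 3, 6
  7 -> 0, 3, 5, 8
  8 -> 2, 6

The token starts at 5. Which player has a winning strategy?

A0 = {6}
A1: add {4} — 4 (Reacher) has 4→6.
A2: add {0} — 0 (Reacher) has 0→4.
A3: add {1, 3} — 1 (Reacher) has 1→0; 3 (Reacher) has 3→0.
A4: add {5} — 5 (Blocker): all of {1, 3, 6} already in.
A5 = A4; e.g. 2 (Blocker) can still go to 7. Fixed point.
5 ∈ A4, so Reacher can force the target.

Reacher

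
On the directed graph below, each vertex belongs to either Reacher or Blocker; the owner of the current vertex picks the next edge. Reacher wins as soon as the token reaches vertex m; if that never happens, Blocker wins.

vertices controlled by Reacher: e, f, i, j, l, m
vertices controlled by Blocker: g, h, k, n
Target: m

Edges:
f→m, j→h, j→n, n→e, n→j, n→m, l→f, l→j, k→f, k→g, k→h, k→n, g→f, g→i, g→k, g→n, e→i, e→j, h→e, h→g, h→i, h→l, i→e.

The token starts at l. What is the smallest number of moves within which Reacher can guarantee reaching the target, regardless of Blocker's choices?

A0 = {m}
A1: add {f} — f (Reacher) has f→m.
A2: add {l} — l (Reacher) has l→f.
A3 = A2; e.g. e (Reacher) has no edge into A2. Fixed point.
l enters the attractor at level 2, so Reacher can force the target in 2 moves from there.

2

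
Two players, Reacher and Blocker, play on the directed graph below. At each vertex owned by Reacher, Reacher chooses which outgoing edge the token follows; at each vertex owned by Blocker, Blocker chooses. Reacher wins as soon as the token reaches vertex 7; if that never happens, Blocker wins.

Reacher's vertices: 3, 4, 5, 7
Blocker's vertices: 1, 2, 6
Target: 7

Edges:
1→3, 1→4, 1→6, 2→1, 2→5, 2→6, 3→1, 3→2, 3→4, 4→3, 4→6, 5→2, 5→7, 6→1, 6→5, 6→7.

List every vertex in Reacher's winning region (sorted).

A0 = {7}
A1: add {5} — 5 (Reacher) has 5→7.
A2 = A1; e.g. 1 (Blocker) can still go to 3. Fixed point.
Reacher's winning region = {5, 7}.

5, 7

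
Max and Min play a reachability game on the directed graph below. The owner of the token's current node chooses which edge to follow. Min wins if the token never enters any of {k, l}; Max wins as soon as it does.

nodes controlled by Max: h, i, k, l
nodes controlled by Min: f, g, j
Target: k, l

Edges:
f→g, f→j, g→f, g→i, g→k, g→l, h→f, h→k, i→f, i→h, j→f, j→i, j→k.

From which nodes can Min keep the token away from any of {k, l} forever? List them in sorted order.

f, g, j

A0 = {k, l}
A1: add {h} — h (Max) has h→k.
A2: add {i} — i (Max) has i→h.
A3 = A2; e.g. f (Min) can still go to g. Fixed point.
Max's attractor = {h, i, k, l}; Min avoids the target exactly from the complement.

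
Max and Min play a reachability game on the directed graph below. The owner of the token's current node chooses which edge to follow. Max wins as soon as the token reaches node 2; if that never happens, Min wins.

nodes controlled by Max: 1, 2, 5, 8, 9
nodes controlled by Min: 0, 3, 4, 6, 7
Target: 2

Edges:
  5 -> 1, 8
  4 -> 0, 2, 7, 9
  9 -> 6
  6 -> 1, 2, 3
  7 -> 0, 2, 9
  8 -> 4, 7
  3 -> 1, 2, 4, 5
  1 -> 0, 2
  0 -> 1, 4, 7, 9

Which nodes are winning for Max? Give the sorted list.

A0 = {2}
A1: add {1} — 1 (Max) has 1→2.
A2: add {5} — 5 (Max) has 5→1.
A3 = A2; e.g. 0 (Min) can still go to 4. Fixed point.
Max's winning region = {1, 2, 5}.

1, 2, 5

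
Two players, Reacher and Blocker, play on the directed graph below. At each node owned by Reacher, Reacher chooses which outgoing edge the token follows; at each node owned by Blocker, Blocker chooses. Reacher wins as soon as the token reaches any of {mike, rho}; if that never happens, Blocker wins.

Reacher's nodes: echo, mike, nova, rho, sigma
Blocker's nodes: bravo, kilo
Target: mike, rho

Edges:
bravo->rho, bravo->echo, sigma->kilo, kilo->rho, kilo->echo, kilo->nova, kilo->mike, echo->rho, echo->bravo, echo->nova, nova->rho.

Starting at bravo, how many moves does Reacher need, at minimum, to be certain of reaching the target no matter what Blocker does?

2

A0 = {mike, rho}
A1: add {echo, nova} — echo (Reacher) has echo→rho; nova (Reacher) has nova→rho.
A2: add {bravo, kilo} — bravo (Blocker): all of {rho, echo} already in; kilo (Blocker): all of {rho, echo, nova, mike} already in.
bravo enters the attractor at level 2, so Reacher can force the target in 2 moves from there.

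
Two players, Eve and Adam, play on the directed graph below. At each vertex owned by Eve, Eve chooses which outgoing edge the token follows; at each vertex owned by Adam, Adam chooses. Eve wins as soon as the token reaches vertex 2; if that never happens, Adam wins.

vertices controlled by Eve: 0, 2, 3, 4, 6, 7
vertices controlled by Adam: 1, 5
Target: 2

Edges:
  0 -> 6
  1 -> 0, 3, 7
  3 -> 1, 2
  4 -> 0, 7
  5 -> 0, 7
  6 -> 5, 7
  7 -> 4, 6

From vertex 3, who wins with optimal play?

A0 = {2}
A1: add {3} — 3 (Eve) has 3→2.
A2 = A1; e.g. 0 (Eve) has no edge into A1. Fixed point.
3 ∈ A1, so Eve can force the target.

Eve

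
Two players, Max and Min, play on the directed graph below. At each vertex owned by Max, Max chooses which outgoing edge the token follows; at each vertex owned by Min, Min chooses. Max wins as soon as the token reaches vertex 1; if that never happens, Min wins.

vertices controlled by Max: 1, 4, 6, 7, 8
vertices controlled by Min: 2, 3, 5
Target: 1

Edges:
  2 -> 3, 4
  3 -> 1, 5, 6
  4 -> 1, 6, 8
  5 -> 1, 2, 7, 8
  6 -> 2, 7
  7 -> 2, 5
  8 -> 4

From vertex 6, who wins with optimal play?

A0 = {1}
A1: add {4} — 4 (Max) has 4→1.
A2: add {8} — 8 (Max) has 8→4.
A3 = A2; e.g. 2 (Min) can still go to 3. Fixed point.
6 never enters the attractor, so Min can avoid the target forever.

Min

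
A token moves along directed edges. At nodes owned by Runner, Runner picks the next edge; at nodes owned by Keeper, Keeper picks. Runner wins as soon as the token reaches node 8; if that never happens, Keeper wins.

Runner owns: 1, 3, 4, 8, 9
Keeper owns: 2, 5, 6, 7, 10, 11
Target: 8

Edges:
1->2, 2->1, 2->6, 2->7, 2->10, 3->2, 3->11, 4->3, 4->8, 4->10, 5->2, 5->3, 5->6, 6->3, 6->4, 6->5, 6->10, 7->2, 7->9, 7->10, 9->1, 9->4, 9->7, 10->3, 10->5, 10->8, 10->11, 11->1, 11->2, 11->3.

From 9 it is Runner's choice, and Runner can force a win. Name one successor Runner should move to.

A0 = {8}
A1: add {4} — 4 (Runner) has 4→8.
A2: add {9} — 9 (Runner) has 9→4.
A3 = A2; e.g. 1 (Runner) has no edge into A2. Fixed point.
From 9, successor 4 is in the attractor (rank 1); the other successors 1, 7 are not.

4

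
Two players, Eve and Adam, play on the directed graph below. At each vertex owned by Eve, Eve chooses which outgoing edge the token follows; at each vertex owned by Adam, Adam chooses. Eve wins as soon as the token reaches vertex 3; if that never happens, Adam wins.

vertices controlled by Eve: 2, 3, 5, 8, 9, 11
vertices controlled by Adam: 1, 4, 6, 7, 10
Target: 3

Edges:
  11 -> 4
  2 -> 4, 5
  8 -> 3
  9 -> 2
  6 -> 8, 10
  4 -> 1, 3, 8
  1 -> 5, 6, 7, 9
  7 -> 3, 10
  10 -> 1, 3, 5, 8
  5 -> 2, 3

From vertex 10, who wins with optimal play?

Adam

A0 = {3}
A1: add {5, 8} — 5 (Eve) has 5→3; 8 (Eve) has 8→3.
A2: add {2} — 2 (Eve) has 2→5.
A3: add {9} — 9 (Eve) has 9→2.
A4 = A3; e.g. 1 (Adam) can still go to 6. Fixed point.
10 never enters the attractor, so Adam can avoid the target forever.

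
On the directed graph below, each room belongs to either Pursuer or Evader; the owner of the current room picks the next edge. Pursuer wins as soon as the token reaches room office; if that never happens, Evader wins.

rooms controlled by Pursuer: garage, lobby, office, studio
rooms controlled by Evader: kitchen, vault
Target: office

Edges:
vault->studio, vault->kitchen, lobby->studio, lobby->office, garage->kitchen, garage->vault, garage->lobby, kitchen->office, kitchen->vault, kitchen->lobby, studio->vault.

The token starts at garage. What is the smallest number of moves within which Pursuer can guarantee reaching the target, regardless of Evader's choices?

2

A0 = {office}
A1: add {lobby} — lobby (Pursuer) has lobby→office.
A2: add {garage} — garage (Pursuer) has garage→lobby.
A3 = A2; e.g. studio (Pursuer) has no edge into A2. Fixed point.
garage enters the attractor at level 2, so Pursuer can force the target in 2 moves from there.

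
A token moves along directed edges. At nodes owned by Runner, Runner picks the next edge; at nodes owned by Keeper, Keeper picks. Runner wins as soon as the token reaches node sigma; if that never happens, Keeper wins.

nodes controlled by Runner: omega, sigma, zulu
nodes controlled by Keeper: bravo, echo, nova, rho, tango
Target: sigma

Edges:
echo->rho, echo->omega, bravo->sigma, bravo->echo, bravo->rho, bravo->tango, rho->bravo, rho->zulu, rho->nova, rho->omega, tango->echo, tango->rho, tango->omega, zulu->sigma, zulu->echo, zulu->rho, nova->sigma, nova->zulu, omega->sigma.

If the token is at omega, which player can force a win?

A0 = {sigma}
A1: add {omega, zulu} — zulu (Runner) has zulu→sigma; omega (Runner) has omega→sigma.
omega ∈ A1, so Runner can force the target.

Runner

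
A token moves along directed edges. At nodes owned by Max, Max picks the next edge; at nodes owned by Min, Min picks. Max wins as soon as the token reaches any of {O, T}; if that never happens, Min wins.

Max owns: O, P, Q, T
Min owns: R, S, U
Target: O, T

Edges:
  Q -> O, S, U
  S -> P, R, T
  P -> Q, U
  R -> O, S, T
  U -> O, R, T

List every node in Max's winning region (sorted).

O, P, Q, T

A0 = {O, T}
A1: add {Q} — Q (Max) has Q→O.
A2: add {P} — P (Max) has P→Q.
A3 = A2; e.g. R (Min) can still go to S. Fixed point.
Max's winning region = {O, P, Q, T}.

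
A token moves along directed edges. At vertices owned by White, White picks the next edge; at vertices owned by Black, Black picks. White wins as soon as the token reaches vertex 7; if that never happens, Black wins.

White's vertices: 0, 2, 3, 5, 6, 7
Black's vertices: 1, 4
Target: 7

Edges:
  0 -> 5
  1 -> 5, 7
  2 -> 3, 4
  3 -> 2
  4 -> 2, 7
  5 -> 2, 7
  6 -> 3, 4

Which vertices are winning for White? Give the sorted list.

A0 = {7}
A1: add {5} — 5 (White) has 5→7.
A2: add {0, 1} — 0 (White) has 0→5; 1 (Black): all of {5, 7} already in.
A3 = A2; e.g. 2 (White) has no edge into A2. Fixed point.
White's winning region = {0, 1, 5, 7}.

0, 1, 5, 7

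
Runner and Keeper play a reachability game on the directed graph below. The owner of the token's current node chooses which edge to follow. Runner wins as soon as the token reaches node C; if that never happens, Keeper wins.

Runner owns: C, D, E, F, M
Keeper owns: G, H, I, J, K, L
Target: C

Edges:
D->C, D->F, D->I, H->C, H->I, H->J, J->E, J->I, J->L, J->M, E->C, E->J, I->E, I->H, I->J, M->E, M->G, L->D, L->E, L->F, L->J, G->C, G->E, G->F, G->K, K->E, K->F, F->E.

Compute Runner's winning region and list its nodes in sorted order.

C, D, E, F, G, K, M

A0 = {C}
A1: add {D, E} — D (Runner) has D→C; E (Runner) has E→C.
A2: add {F, M} — F (Runner) has F→E; M (Runner) has M→E.
A3: add {K} — K (Keeper): all of {E, F} already in.
A4: add {G} — G (Keeper): all of {C, E, F, K} already in.
A5 = A4; e.g. H (Keeper) can still go to I. Fixed point.
Runner's winning region = {C, D, E, F, G, K, M}.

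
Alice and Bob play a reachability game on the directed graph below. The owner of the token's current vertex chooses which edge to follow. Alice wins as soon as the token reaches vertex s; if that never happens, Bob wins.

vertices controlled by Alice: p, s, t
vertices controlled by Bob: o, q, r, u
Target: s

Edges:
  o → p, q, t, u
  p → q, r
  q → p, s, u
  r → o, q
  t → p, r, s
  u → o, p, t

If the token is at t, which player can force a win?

Alice

A0 = {s}
A1: add {t} — t (Alice) has t→s.
A2 = A1; e.g. o (Bob) can still go to p. Fixed point.
t ∈ A1, so Alice can force the target.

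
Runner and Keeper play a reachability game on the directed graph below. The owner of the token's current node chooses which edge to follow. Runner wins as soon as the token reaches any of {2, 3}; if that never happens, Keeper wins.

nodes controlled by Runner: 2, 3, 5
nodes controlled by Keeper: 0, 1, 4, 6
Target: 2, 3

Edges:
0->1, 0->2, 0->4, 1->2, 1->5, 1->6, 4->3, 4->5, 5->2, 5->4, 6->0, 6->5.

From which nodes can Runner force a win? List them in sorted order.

A0 = {2, 3}
A1: add {5} — 5 (Runner) has 5→2.
A2: add {4} — 4 (Keeper): all of {3, 5} already in.
A3 = A2; e.g. 0 (Keeper) can still go to 1. Fixed point.
Runner's winning region = {2, 3, 4, 5}.

2, 3, 4, 5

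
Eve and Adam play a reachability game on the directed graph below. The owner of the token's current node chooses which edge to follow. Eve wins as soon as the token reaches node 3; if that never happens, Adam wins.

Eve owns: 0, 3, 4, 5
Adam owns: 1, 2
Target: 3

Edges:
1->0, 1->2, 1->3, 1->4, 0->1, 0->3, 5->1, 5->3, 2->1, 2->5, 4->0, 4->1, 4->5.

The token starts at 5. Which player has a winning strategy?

Eve

A0 = {3}
A1: add {0, 5} — 0 (Eve) has 0→3; 5 (Eve) has 5→3.
5 ∈ A1, so Eve can force the target.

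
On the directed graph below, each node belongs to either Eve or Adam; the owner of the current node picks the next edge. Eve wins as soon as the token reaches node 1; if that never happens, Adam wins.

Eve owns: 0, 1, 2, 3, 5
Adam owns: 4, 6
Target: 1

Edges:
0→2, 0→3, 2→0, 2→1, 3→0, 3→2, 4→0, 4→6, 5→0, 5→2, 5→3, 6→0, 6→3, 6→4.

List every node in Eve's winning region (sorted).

0, 1, 2, 3, 5

A0 = {1}
A1: add {2} — 2 (Eve) has 2→1.
A2: add {0, 3, 5} — 0 (Eve) has 0→2; 3 (Eve) has 3→2; 5 (Eve) has 5→2.
A3 = A2; e.g. 4 (Adam) can still go to 6. Fixed point.
Eve's winning region = {0, 1, 2, 3, 5}.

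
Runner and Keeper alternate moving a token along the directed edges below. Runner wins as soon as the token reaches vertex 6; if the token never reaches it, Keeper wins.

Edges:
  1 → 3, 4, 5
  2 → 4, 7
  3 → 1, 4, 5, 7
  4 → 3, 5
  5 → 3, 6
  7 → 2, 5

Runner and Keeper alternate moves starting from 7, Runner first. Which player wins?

Keeper

Track states (vertex, player-to-move).
A0 = {(6,Runner), (6,Keeper)}
A1: add {(5,Runner)}.
A2 = A1; e.g. (1,Runner) stays out. (7,Runner) never enters ⇒ Keeper avoids the target.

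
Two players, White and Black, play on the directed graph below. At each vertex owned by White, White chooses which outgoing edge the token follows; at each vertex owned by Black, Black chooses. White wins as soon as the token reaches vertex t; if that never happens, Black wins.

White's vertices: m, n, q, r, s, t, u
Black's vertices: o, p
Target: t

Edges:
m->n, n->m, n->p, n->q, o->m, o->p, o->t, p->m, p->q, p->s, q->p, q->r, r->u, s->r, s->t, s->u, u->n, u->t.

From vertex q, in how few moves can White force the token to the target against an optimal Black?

A0 = {t}
A1: add {s, u} — s (White) has s→t; u (White) has u→t.
A2: add {r} — r (White) has r→u.
A3: add {q} — q (White) has q→r.
q enters the attractor at level 3, so White can force the target in 3 moves from there.

3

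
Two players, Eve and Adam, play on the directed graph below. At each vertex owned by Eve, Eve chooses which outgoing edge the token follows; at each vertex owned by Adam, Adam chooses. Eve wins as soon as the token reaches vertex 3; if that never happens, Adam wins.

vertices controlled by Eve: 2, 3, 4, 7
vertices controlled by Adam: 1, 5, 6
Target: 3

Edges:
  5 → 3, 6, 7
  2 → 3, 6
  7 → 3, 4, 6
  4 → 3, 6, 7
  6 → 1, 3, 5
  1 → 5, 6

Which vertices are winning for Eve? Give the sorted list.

2, 3, 4, 7

A0 = {3}
A1: add {2, 4, 7} — 2 (Eve) has 2→3; 4 (Eve) has 4→3; 7 (Eve) has 7→3.
A2 = A1; e.g. 1 (Adam) can still go to 5. Fixed point.
Eve's winning region = {2, 3, 4, 7}.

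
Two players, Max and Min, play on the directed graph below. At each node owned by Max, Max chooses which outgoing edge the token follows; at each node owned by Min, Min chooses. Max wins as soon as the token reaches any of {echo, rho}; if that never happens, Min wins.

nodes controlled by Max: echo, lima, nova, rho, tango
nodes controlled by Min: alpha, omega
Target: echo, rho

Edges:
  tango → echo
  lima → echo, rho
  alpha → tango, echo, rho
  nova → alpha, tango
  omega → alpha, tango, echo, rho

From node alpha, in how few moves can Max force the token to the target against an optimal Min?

2

A0 = {echo, rho}
A1: add {lima, tango} — lima (Max) has lima→echo; tango (Max) has tango→echo.
A2: add {alpha, nova} — nova (Max) has nova→tango; alpha (Min): all of {tango, echo, rho} already in.
alpha enters the attractor at level 2, so Max can force the target in 2 moves from there.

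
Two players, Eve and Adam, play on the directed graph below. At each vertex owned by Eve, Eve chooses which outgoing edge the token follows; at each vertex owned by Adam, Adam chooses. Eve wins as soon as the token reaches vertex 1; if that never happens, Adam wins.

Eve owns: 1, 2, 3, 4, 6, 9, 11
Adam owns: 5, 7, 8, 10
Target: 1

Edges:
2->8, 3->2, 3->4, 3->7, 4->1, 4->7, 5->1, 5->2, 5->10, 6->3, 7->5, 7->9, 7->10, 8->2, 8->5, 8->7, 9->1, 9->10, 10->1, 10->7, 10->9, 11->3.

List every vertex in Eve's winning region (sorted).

1, 3, 4, 6, 9, 11

A0 = {1}
A1: add {4, 9} — 4 (Eve) has 4→1; 9 (Eve) has 9→1.
A2: add {3} — 3 (Eve) has 3→4.
A3: add {6, 11} — 6 (Eve) has 6→3; 11 (Eve) has 11→3.
A4 = A3; e.g. 2 (Eve) has no edge into A3. Fixed point.
Eve's winning region = {1, 3, 4, 6, 9, 11}.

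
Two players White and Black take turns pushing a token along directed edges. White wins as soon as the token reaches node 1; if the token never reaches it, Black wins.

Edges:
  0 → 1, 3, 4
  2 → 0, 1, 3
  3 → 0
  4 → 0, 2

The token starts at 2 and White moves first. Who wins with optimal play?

White

Track states (vertex, player-to-move).
A0 = {(1,White), (1,Black)}
A1: add {(0,White), (2,White)}.
(2,White) ∈ A1 ⇒ White forces the target.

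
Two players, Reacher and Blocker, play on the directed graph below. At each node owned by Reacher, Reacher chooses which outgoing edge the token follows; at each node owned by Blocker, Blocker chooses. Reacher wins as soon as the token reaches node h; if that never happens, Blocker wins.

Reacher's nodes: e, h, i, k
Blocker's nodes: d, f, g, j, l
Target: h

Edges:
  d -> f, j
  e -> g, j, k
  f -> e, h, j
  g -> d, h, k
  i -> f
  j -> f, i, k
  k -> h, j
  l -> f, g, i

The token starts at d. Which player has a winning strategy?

Blocker

A0 = {h}
A1: add {k} — k (Reacher) has k→h.
A2: add {e} — e (Reacher) has e→k.
A3 = A2; e.g. d (Blocker) can still go to f. Fixed point.
d never enters the attractor, so Blocker can avoid the target forever.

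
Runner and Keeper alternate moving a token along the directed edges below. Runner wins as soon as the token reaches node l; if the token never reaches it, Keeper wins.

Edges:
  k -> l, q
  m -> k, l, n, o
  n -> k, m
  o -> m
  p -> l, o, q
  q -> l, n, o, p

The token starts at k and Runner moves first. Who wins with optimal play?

Runner

Track states (vertex, player-to-move).
A0 = {(l,Runner), (l,Keeper)}
A1: add {(k,Runner), (m,Runner), (p,Runner), (q,Runner)}.
(k,Runner) ∈ A1 ⇒ Runner forces the target.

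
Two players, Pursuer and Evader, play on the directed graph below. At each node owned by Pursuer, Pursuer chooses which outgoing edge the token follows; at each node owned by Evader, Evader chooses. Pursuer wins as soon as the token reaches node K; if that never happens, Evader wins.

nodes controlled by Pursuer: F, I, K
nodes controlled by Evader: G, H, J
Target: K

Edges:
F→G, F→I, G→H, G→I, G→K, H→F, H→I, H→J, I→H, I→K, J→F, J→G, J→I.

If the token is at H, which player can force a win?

A0 = {K}
A1: add {I} — I (Pursuer) has I→K.
A2: add {F} — F (Pursuer) has F→I.
A3 = A2; e.g. G (Evader) can still go to H. Fixed point.
H never enters the attractor, so Evader can avoid the target forever.

Evader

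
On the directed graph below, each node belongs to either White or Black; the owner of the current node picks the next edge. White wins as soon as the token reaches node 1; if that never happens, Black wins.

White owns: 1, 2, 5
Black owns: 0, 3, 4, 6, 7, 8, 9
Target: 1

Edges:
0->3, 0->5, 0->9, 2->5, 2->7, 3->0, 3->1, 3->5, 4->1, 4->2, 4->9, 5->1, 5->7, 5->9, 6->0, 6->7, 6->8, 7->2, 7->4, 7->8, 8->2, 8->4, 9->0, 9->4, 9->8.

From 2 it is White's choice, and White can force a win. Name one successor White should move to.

A0 = {1}
A1: add {5} — 5 (White) has 5→1.
A2: add {2} — 2 (White) has 2→5.
A3 = A2; e.g. 0 (Black) can still go to 3. Fixed point.
From 2, successor 5 is in the attractor (rank 1); the other successor 7 is not.

5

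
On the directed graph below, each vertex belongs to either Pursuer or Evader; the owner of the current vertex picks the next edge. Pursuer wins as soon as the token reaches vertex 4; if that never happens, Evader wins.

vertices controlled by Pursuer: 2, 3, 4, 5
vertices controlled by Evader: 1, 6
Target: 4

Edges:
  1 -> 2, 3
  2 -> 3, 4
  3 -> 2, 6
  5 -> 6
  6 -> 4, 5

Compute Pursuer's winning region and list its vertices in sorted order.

A0 = {4}
A1: add {2} — 2 (Pursuer) has 2→4.
A2: add {3} — 3 (Pursuer) has 3→2.
A3: add {1} — 1 (Evader): all of {2, 3} already in.
A4 = A3; e.g. 5 (Pursuer) has no edge into A3. Fixed point.
Pursuer's winning region = {1, 2, 3, 4}.

1, 2, 3, 4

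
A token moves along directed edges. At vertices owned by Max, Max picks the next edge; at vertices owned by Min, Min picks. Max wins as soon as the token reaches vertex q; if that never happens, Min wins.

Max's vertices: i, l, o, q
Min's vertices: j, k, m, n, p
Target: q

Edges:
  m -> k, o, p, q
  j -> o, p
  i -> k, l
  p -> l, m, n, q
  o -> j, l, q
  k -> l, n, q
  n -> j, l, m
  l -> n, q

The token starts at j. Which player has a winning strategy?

Min

A0 = {q}
A1: add {l, o} — l (Max) has l→q; o (Max) has o→q.
A2: add {i} — i (Max) has i→l.
A3 = A2; e.g. j (Min) can still go to p. Fixed point.
j never enters the attractor, so Min can avoid the target forever.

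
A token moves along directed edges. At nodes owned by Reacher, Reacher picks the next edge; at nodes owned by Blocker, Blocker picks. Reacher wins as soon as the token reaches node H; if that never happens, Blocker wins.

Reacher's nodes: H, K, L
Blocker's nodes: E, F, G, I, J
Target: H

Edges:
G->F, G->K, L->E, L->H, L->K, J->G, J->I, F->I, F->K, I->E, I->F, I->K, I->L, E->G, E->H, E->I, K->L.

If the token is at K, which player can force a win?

A0 = {H}
A1: add {L} — L (Reacher) has L→H.
A2: add {K} — K (Reacher) has K→L.
A3 = A2; e.g. E (Blocker) can still go to G. Fixed point.
K ∈ A2, so Reacher can force the target.

Reacher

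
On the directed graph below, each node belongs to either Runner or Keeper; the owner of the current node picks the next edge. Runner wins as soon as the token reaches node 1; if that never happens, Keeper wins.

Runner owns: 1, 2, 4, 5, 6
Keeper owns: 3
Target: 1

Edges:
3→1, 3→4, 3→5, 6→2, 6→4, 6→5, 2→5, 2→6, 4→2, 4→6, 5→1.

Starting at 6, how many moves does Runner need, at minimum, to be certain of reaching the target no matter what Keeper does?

A0 = {1}
A1: add {5} — 5 (Runner) has 5→1.
A2: add {2, 6} — 2 (Runner) has 2→5; 6 (Runner) has 6→5.
6 enters the attractor at level 2, so Runner can force the target in 2 moves from there.

2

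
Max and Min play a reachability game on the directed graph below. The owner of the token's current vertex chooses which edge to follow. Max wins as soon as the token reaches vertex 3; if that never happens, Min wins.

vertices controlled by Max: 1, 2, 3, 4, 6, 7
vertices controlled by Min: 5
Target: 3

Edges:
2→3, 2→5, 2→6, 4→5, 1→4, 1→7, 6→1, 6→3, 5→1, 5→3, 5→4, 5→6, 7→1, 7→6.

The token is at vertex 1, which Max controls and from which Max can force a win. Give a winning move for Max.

7

A0 = {3}
A1: add {2, 6} — 2 (Max) has 2→3; 6 (Max) has 6→3.
A2: add {7} — 7 (Max) has 7→6.
A3: add {1} — 1 (Max) has 1→7.
A4 = A3; e.g. 4 (Max) has no edge into A3. Fixed point.
From 1, successor 7 is in the attractor (rank 2); the other successor 4 is not.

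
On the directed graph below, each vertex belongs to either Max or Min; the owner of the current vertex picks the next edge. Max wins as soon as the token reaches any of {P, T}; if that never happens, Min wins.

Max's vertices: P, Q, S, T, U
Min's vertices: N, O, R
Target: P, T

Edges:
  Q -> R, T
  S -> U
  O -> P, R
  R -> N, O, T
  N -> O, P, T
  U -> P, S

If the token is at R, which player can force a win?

Min

A0 = {P, T}
A1: add {Q, U} — Q (Max) has Q→T; U (Max) has U→P.
A2: add {S} — S (Max) has S→U.
A3 = A2; e.g. N (Min) can still go to O. Fixed point.
R never enters the attractor, so Min can avoid the target forever.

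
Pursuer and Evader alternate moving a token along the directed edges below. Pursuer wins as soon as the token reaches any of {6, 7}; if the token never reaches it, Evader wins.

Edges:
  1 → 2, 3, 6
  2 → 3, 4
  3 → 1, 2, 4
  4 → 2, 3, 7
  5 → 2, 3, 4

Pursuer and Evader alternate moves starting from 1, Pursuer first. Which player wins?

Pursuer

Track states (vertex, player-to-move).
A0 = {(6,Pursuer), (6,Evader), (7,Pursuer), (7,Evader)}
A1: add {(1,Pursuer), (4,Pursuer)}.
(1,Pursuer) ∈ A1 ⇒ Pursuer forces the target.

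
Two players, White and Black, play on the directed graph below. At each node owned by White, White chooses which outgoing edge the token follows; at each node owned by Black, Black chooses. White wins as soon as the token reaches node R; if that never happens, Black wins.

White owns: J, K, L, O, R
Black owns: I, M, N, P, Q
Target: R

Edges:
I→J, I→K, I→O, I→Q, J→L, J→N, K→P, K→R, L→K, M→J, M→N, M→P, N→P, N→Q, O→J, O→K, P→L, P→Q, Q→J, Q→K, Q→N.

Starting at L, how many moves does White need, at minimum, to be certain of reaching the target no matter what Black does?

A0 = {R}
A1: add {K} — K (White) has K→R.
A2: add {L, O} — L (White) has L→K; O (White) has O→K.
L enters the attractor at level 2, so White can force the target in 2 moves from there.

2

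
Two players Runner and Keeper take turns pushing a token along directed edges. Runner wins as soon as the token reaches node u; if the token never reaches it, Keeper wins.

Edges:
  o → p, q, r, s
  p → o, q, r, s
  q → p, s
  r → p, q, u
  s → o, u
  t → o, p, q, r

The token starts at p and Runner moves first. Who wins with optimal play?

Keeper

Track states (vertex, player-to-move).
A0 = {(u,Runner), (u,Keeper)}
A1: add {(r,Runner), (s,Runner)}.
A2 = A1; e.g. (o,Runner) stays out. (p,Runner) never enters ⇒ Keeper avoids the target.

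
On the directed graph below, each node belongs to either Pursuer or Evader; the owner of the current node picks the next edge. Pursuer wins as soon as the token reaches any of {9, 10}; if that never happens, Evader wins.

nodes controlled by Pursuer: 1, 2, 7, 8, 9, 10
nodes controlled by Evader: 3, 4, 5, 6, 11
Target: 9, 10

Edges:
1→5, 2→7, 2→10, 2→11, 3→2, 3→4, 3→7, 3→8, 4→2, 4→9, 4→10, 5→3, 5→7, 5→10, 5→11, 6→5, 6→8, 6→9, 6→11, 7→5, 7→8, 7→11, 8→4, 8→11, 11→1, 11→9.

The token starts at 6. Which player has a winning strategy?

Evader

A0 = {9, 10}
A1: add {2} — 2 (Pursuer) has 2→10.
A2: add {4} — 4 (Evader): all of {2, 9, 10} already in.
A3: add {8} — 8 (Pursuer) has 8→4.
A4: add {7} — 7 (Pursuer) has 7→8.
A5: add {3} — 3 (Evader): all of {2, 4, 7, 8} already in.
A6 = A5; e.g. 1 (Pursuer) has no edge into A5. Fixed point.
6 never enters the attractor, so Evader can avoid the target forever.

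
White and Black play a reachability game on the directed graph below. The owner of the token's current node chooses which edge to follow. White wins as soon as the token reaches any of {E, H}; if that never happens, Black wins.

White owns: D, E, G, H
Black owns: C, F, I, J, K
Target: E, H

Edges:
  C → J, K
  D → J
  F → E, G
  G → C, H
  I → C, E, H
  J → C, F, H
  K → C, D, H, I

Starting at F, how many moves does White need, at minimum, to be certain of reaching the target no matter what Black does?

A0 = {E, H}
A1: add {G} — G (White) has G→H.
A2: add {F} — F (Black): all of {E, G} already in.
A3 = A2; e.g. C (Black) can still go to J. Fixed point.
F enters the attractor at level 2, so White can force the target in 2 moves from there.

2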